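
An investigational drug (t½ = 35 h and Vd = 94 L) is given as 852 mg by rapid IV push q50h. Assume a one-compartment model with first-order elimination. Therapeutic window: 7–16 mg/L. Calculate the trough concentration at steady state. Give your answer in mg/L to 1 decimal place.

5.4 mg/L

k = ln2/t½ = ln2/35 ≈ 0.019804 h⁻¹; fraction remaining f = e^(−kτ) = e^(−0.019804×50) ≈ 0.3715.
Single-dose peak C₀ = D/Vd = 852/94 ≈ 9.064 mg/L.
Steady-state trough Cmin,ss = C₀·f/(1−f) ≈ 9.064 × 0.3715/0.6285 ≈ 5.358 mg/L.
Trough 5.4 mg/L vs MEC 7 mg/L: subtherapeutic.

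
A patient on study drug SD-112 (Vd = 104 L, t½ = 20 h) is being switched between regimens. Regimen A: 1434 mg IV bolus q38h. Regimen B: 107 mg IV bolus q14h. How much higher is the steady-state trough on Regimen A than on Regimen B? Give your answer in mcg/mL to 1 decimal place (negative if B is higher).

3.4 mcg/mL

Regimen A: f = (1/2)^(38/20) ≈ 0.2679; Cmin,ss = (1434/104)·f/(1−f) ≈ 5.046 mcg/mL.
Regimen B: f = (1/2)^(14/20) ≈ 0.6156; Cmin,ss = (107/104)·f/(1−f) ≈ 1.648 mcg/mL.
Difference ≈ 5.046 − 1.648 ≈ 3.398 mcg/mL.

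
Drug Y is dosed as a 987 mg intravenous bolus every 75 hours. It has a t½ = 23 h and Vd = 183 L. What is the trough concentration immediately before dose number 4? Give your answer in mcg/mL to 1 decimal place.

f = (1/2)^(τ/t½) = (1/2)^(75/23) ≈ 0.1043.
C₀ = D/Vd = 987/183 ≈ 5.393 mcg/mL.
Before the 4th dose, 3 doses have been given. Superposition: Cmin = C₀·(f + f² + … + f^3).
≈ 5.393 × (0.1043 + 0.0109 + 0.0011) ≈ 5.393 × 0.1163 ≈ 0.627 mcg/mL.

0.6 mcg/mL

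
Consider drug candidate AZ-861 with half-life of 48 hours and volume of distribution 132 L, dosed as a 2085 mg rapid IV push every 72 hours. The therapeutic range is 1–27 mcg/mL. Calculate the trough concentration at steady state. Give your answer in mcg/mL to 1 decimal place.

τ/t½ = 72/48 ≈ 1.5, so fraction remaining f = (1/2)^(72/48) ≈ 0.3536.
Accumulation ratio R = 1/(1 − f) ≈ 1/0.6464 ≈ 1.5470.
Each bolus raises the concentration by D/Vd = 2085/132 ≈ 15.795 mcg/mL.
Steady-state peak Cmax,ss = C₀·R ≈ 15.795 × 1.5470 ≈ 24.435 mcg/mL.
One interval later, Cmin,ss = Cmax,ss·e^(−kτ) ≈ 24.435 × 0.3536 ≈ 8.640 mcg/mL.
Trough 8.6 mcg/mL vs MEC 1 mcg/mL: adequate.

8.6 mcg/mL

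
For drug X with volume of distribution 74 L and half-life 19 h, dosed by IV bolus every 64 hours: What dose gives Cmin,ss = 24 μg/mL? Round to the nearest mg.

τ/t½ = 64/19 ≈ 3.3684, so f = (1/2)^(64/19) ≈ 0.096829.
Cmin,ss = (D/Vd)·f/(1−f), so D = Cmin,ss·Vd·(1−f)/f.
D = 24 × 74 × (1−f)/f ≈ 24 × 74 × 9.32748 ≈ 16565.60 mg.

16566 mg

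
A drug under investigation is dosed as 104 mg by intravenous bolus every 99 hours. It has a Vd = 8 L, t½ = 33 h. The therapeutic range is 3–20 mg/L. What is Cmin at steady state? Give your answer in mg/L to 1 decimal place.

The dosing interval is 3 half-lives, so f = 2^(−3) = 0.125.
Accumulation ratio R = 1/(1 − f) = 1/0.875 = 8/7.
Single-dose peak C₀ = D/Vd = 104/8 = 13 mg/L.
Steady-state peak Cmax,ss = C₀·R = 13 × 8/7 ≈ 14.857 mg/L.
Steady-state trough Cmin,ss = Cmax,ss·f ≈ 14.857 × 0.125 ≈ 1.857 mg/L.
Trough 1.9 mg/L vs MEC 3 mg/L: subtherapeutic.

1.9 mg/L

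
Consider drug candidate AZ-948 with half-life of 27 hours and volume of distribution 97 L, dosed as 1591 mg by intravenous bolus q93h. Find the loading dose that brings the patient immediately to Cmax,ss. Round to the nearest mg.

1752 mg

f = (1/2)^(93/27) ≈ 0.091858; accumulation ratio R = 1/(1−f) ≈ 1.10115.
Loading dose to hit Cmax,ss on first dose: D_load = D_maint·R ≈ 1591 × 1.10115 ≈ 1751.93 mg.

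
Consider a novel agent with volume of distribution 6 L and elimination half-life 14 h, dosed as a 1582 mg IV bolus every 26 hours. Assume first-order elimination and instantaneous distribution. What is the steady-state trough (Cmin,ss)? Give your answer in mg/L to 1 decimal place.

k = ln2/t½ = ln2/14 ≈ 0.049511 h⁻¹; fraction remaining f = e^(−kτ) = e^(−0.049511×26) ≈ 0.2760.
Accumulation ratio R = 1/(1 − f) ≈ 1/0.7240 ≈ 1.3812.
Each bolus raises the concentration by D/Vd = 1582/6 ≈ 263.667 mg/L.
Cmax,ss = C₀/(1 − f) ≈ 263.667/0.7240 ≈ 364.181 mg/L.
Steady-state trough Cmin,ss = Cmax,ss·f ≈ 364.181 × 0.2760 ≈ 100.514 mg/L.

100.5 mg/L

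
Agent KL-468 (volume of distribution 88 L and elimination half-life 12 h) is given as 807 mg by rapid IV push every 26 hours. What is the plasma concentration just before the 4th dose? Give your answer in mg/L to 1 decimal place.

f = (1/2)^(τ/t½) = (1/2)^(26/12) ≈ 0.2227.
C₀ = D/Vd = 807/88 ≈ 9.170 mg/L.
Before the 4th dose, 3 doses have been given. Superposition: Cmin = C₀·(f + f² + … + f^3).
≈ 9.170 × (0.2227 + 0.0496 + 0.0110) ≈ 9.170 × 0.2833 ≈ 2.598 mg/L.

2.6 mg/L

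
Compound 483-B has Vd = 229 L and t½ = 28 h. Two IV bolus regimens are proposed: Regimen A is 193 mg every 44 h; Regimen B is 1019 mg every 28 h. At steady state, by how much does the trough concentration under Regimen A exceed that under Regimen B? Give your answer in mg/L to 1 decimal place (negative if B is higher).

Regimen A: f = (1/2)^(44/28) ≈ 0.3365; Cmin,ss = (193/229)·f/(1−f) ≈ 0.427 mg/L.
Regimen B: f = (1/2)^(28/28) ≈ 0.5000; Cmin,ss = (1019/229)·f/(1−f) ≈ 4.450 mg/L.
Difference ≈ 0.427 − 4.450 ≈ -4.023 mg/L.

-4.0 mg/L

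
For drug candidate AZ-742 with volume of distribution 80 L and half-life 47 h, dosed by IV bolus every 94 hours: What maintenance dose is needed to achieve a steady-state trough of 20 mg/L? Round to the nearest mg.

τ/t½ = 94/47 ≈ 2, so f = (1/2)^(94/47) ≈ 0.250000.
Cmin,ss = (D/Vd)·f/(1−f), so D = Cmin,ss·Vd·(1−f)/f.
D = 20 × 80 × (1−f)/f ≈ 20 × 80 × 3.00000 ≈ 4800.00 mg.

4800 mg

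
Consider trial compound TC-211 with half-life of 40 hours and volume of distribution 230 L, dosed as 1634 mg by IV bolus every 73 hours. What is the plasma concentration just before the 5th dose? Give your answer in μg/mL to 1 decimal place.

f = (1/2)^(τ/t½) = (1/2)^(73/40) ≈ 0.2822.
C₀ = D/Vd = 1634/230 ≈ 7.104 μg/mL.
Before the 5th dose, 4 doses have been given. Superposition: Cmin = C₀·(f + f² + … + f^4).
≈ 7.104 × (0.2822 + 0.0796 + 0.0225 + 0.0063) ≈ 7.104 × 0.3906 ≈ 2.775 μg/mL.

2.8 μg/mL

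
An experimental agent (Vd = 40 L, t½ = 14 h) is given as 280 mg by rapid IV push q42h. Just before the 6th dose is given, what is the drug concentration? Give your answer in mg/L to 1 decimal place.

f = (1/2)^(τ/t½) = (1/2)^(42/14) ≈ 0.1250.
C₀ = D/Vd = 280/40 ≈ 7.000 mg/L.
Before the 6th dose, 5 doses have been given. Superposition: Cmin = C₀·(f + f² + … + f^5).
≈ 7.000 × (0.1250 + 0.0156 + 0.0020 + 0.0002 + 0.0000) ≈ 7.000 × 0.1428 ≈ 1.000 mg/L.

1.0 mg/L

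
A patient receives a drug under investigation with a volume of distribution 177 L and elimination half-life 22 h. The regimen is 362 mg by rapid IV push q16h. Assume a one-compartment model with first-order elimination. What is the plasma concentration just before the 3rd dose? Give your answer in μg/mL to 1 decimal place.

2.0 μg/mL

f = (1/2)^(τ/t½) = (1/2)^(16/22) ≈ 0.6040.
C₀ = D/Vd = 362/177 ≈ 2.045 μg/mL.
Before the 3rd dose, 2 doses have been given. Superposition: Cmin = C₀·(f + f²).
≈ 2.045 × (0.6040 + 0.3648) ≈ 2.045 × 0.9688 ≈ 1.981 μg/mL.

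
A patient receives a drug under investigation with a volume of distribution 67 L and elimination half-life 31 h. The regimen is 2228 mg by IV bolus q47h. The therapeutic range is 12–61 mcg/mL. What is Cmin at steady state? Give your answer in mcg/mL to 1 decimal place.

17.9 mcg/mL

k = ln2/t½ = ln2/31 ≈ 0.022360 h⁻¹; fraction remaining f = e^(−kτ) = e^(−0.022360×47) ≈ 0.3496.
Accumulation ratio R = 1/(1 − f) ≈ 1/0.6504 ≈ 1.5375.
Single-dose peak C₀ = D/Vd = 2228/67 ≈ 33.254 mcg/mL.
Cmax,ss = C₀/(1 − f) ≈ 33.254/0.6504 ≈ 51.129 mcg/mL.
One interval later, Cmin,ss = Cmax,ss·e^(−kτ) ≈ 51.129 × 0.3496 ≈ 17.875 mcg/mL.
Trough 17.9 mcg/mL vs MEC 12 mcg/mL: adequate.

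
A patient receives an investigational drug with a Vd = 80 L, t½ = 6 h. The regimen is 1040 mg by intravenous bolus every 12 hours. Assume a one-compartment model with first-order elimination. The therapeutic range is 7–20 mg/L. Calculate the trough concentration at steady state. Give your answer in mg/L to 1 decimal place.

τ = 12 h = 2 half-lives, so f = (1/2)^2 = 0.25.
At steady state, R = 1/(1 − 0.25) = 4/3.
Single-dose peak C₀ = D/Vd = 1040/80 = 13 mg/L.
Steady-state peak Cmax,ss = C₀·R = 13 × 4/3 ≈ 17.333 mg/L.
Steady-state trough Cmin,ss = Cmax,ss·f ≈ 17.333 × 0.25 ≈ 4.333 mg/L.
Trough 4.3 mg/L vs MEC 7 mg/L: subtherapeutic.

4.3 mg/L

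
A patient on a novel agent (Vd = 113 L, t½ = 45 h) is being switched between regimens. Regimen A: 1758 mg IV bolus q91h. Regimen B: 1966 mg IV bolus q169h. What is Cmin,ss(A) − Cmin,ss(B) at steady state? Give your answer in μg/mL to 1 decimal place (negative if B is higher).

Regimen A: f = (1/2)^(91/45) ≈ 0.2462; Cmin,ss = (1758/113)·f/(1−f) ≈ 5.081 μg/mL.
Regimen B: f = (1/2)^(169/45) ≈ 0.0740; Cmin,ss = (1966/113)·f/(1−f) ≈ 1.390 μg/mL.
Difference ≈ 5.081 − 1.390 ≈ 3.691 μg/mL.

3.7 μg/mL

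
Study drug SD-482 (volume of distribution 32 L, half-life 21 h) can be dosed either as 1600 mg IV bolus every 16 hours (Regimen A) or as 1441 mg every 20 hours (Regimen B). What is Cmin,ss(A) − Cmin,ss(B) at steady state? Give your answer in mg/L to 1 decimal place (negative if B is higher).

23.7 mg/L

Regimen A: f = (1/2)^(16/21) ≈ 0.5897; Cmin,ss = (1600/32)·f/(1−f) ≈ 71.862 mg/L.
Regimen B: f = (1/2)^(20/21) ≈ 0.5168; Cmin,ss = (1441/32)·f/(1−f) ≈ 48.163 mg/L.
Difference ≈ 71.862 − 48.163 ≈ 23.699 mg/L.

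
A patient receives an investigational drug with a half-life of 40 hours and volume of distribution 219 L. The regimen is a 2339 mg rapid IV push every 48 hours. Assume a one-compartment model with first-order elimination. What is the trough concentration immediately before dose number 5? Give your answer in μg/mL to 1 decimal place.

7.9 μg/mL

f = (1/2)^(τ/t½) = (1/2)^(48/40) ≈ 0.4353.
C₀ = D/Vd = 2339/219 ≈ 10.680 μg/mL.
Before the 5th dose, 4 doses have been given. Superposition: Cmin = C₀·(f + f² + … + f^4).
≈ 10.680 × (0.4353 + 0.1895 + 0.0825 + 0.0359) ≈ 10.680 × 0.7432 ≈ 7.937 μg/mL.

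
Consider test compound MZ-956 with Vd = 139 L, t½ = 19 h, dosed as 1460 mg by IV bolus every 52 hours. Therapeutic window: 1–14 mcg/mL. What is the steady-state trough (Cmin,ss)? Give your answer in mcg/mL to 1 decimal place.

1.9 mcg/mL

τ/t½ = 52/19 ≈ 2.7368, so fraction remaining f = (1/2)^(52/19) ≈ 0.1500.
Single-dose peak C₀ = D/Vd = 1460/139 ≈ 10.504 mcg/mL.
Steady-state trough Cmin,ss = C₀·f/(1−f) ≈ 10.504 × 0.1500/0.8500 ≈ 1.854 mcg/mL.
Trough 1.9 mcg/mL vs MEC 1 mcg/mL: adequate.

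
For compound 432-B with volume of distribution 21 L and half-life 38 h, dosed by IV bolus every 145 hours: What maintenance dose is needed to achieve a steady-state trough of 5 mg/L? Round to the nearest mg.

τ/t½ = 145/38 ≈ 3.8158, so f = (1/2)^(145/38) ≈ 0.071012.
Cmin,ss = (D/Vd)·f/(1−f), so D = Cmin,ss·Vd·(1−f)/f.
D = 5 × 21 × (1−f)/f ≈ 5 × 21 × 13.08213 ≈ 1373.62 mg.

1374 mg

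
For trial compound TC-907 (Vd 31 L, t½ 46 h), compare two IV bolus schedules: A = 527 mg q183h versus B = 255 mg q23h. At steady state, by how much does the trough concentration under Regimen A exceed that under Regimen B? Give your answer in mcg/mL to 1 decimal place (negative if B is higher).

Regimen A: f = (1/2)^(183/46) ≈ 0.0634; Cmin,ss = (527/31)·f/(1−f) ≈ 1.151 mcg/mL.
Regimen B: f = (1/2)^(23/46) ≈ 0.7071; Cmin,ss = (255/31)·f/(1−f) ≈ 19.858 mcg/mL.
Difference ≈ 1.151 − 19.858 ≈ -18.707 mcg/mL.

-18.7 mcg/mL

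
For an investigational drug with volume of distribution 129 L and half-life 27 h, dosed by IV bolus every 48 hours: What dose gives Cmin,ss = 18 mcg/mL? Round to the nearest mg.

τ/t½ = 48/27 ≈ 1.7778, so f = (1/2)^(48/27) ≈ 0.291632.
Cmin,ss = (D/Vd)·f/(1−f), so D = Cmin,ss·Vd·(1−f)/f.
D = 18 × 129 × (1−f)/f ≈ 18 × 129 × 2.42898 ≈ 5640.09 mg.

5640 mg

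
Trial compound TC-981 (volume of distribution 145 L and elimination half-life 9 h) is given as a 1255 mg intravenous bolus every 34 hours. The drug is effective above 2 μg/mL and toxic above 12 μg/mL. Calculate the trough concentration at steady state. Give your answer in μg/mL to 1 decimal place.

0.7 μg/mL

k = ln2/t½ = ln2/9 ≈ 0.077016 h⁻¹; fraction remaining f = e^(−kτ) = e^(−0.077016×34) ≈ 0.0729.
Single-dose peak C₀ = D/Vd = 1255/145 ≈ 8.655 μg/mL.
Steady-state trough Cmin,ss = C₀·f/(1−f) ≈ 8.655 × 0.0729/0.9271 ≈ 0.681 μg/mL.
Trough 0.7 μg/mL vs MEC 2 μg/mL: subtherapeutic.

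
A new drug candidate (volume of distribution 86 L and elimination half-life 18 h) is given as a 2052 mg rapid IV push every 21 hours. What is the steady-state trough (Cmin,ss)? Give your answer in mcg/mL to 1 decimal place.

τ/t½ = 21/18 ≈ 1.1667, so fraction remaining f = (1/2)^(21/18) ≈ 0.4454.
Single-dose peak C₀ = D/Vd = 2052/86 ≈ 23.860 mcg/mL.
Steady-state trough Cmin,ss = C₀·f/(1−f) ≈ 23.860 × 0.4454/0.5546 ≈ 19.162 mcg/mL.

19.2 mcg/mL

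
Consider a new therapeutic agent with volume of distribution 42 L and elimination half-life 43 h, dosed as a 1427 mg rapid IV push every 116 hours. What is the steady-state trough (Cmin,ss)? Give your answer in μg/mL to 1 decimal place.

τ/t½ = 116/43 ≈ 2.6977, so fraction remaining f = (1/2)^(116/43) ≈ 0.1541.
Single-dose peak C₀ = D/Vd = 1427/42 ≈ 33.976 μg/mL.
Steady-state trough Cmin,ss = C₀·f/(1−f) ≈ 33.976 × 0.1541/0.8459 ≈ 6.190 μg/mL.

6.2 μg/mL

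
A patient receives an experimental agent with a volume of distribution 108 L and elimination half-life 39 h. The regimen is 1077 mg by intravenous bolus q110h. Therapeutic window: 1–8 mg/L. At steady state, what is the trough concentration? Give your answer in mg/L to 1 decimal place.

k = ln2/t½ = ln2/39 ≈ 0.017773 h⁻¹; fraction remaining f = e^(−kτ) = e^(−0.017773×110) ≈ 0.1416.
Accumulation ratio R = 1/(1 − f) ≈ 1/0.8584 ≈ 1.1650.
Single-dose peak C₀ = D/Vd = 1077/108 ≈ 9.972 mg/L.
Steady-state peak Cmax,ss = C₀·R ≈ 9.972 × 1.1650 ≈ 11.617 mg/L.
One interval later, Cmin,ss = Cmax,ss·e^(−kτ) ≈ 11.617 × 0.1416 ≈ 1.645 mg/L.
Trough 1.6 mg/L vs MEC 1 mg/L: adequate.

1.6 mg/L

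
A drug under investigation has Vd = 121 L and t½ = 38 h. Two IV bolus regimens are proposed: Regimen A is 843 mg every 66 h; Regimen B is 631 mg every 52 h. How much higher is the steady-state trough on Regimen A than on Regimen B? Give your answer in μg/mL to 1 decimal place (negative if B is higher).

-0.3 μg/mL

Regimen A: f = (1/2)^(66/38) ≈ 0.3000; Cmin,ss = (843/121)·f/(1−f) ≈ 2.986 μg/mL.
Regimen B: f = (1/2)^(52/38) ≈ 0.3873; Cmin,ss = (631/121)·f/(1−f) ≈ 3.296 μg/mL.
Difference ≈ 2.986 − 3.296 ≈ -0.310 μg/mL.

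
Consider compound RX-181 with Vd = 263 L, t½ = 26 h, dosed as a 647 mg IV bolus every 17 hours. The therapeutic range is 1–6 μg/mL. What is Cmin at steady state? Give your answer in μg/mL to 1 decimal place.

4.3 μg/mL

k = ln2/t½ = ln2/26 ≈ 0.026660 h⁻¹; fraction remaining f = e^(−kτ) = e^(−0.026660×17) ≈ 0.6356.
Accumulation ratio R = 1/(1 − f) ≈ 1/0.3644 ≈ 2.7442.
Single-dose peak C₀ = D/Vd = 647/263 ≈ 2.460 μg/mL.
Cmax,ss = C₀/(1 − f) ≈ 2.460/0.3644 ≈ 6.751 μg/mL.
Steady-state trough Cmin,ss = Cmax,ss·f ≈ 6.751 × 0.6356 ≈ 4.291 μg/mL.
Trough 4.3 μg/mL vs MEC 1 μg/mL: adequate.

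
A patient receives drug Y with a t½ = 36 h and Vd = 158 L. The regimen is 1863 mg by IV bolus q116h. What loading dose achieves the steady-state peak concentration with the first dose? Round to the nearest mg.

f = (1/2)^(116/36) ≈ 0.107155; accumulation ratio R = 1/(1−f) ≈ 1.12002.
Loading dose to hit Cmax,ss on first dose: D_load = D_maint·R ≈ 1863 × 1.12002 ≈ 2086.60 mg.

2087 mg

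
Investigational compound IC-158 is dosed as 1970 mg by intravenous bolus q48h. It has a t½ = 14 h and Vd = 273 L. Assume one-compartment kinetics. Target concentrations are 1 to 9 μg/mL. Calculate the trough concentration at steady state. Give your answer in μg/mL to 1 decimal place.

0.7 μg/mL

Over one 48-h interval, 48/14 ≈ 3.4286 half-lives elapse, leaving f ≈ 0.0929 of each dose.
At steady state, accumulation factor R = 1/(1 − e^(−kτ)) ≈ 1.1024.
Each bolus raises the concentration by D/Vd = 1970/273 ≈ 7.216 μg/mL.
Steady-state peak Cmax,ss = C₀·R ≈ 7.216 × 1.1024 ≈ 7.955 μg/mL.
Steady-state trough Cmin,ss = Cmax,ss·f ≈ 7.955 × 0.0929 ≈ 0.739 μg/mL.
Trough 0.7 μg/mL vs MEC 1 μg/mL: subtherapeutic.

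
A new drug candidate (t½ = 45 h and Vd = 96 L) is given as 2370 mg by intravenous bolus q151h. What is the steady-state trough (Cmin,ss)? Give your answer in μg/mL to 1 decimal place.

τ/t½ = 151/45 ≈ 3.3556, so fraction remaining f = (1/2)^(151/45) ≈ 0.0977.
Each bolus raises the concentration by D/Vd = 2370/96 ≈ 24.688 μg/mL.
Steady-state trough Cmin,ss = C₀·f/(1−f) ≈ 24.688 × 0.0977/0.9023 ≈ 2.673 μg/mL.

2.7 μg/mL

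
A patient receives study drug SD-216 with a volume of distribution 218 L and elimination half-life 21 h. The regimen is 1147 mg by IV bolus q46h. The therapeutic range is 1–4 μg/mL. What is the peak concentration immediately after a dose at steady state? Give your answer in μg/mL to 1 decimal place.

k = ln2/t½ = ln2/21 ≈ 0.033007 h⁻¹; fraction remaining f = e^(−kτ) = e^(−0.033007×46) ≈ 0.2191.
Accumulation ratio R = 1/(1 − f) ≈ 1/0.7809 ≈ 1.2806.
Each bolus raises the concentration by D/Vd = 1147/218 ≈ 5.261 μg/mL.
Steady-state peak Cmax,ss = C₀·R ≈ 5.261 × 1.2806 ≈ 6.737 μg/mL.
Peak 6.7 μg/mL vs MTC 4 μg/mL: exceeds toxic threshold.

6.7 μg/mL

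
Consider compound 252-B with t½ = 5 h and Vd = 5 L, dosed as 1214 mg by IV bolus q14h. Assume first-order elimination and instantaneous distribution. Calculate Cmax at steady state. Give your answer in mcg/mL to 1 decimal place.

Over one 14-h interval, 14/5 ≈ 2.8 half-lives elapse, leaving f ≈ 0.1436 of each dose.
At steady state, accumulation factor R = 1/(1 − e^(−kτ)) ≈ 1.1677.
Each bolus raises the concentration by D/Vd = 1214/5 ≈ 242.800 mcg/mL.
Steady-state peak Cmax,ss = C₀·R ≈ 242.800 × 1.1677 ≈ 283.518 mcg/mL.

283.5 mcg/mL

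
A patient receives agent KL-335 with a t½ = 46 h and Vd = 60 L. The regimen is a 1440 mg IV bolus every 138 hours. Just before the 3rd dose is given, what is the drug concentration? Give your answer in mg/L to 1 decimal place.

f = (1/2)^(τ/t½) = (1/2)^(138/46) ≈ 0.1250.
C₀ = D/Vd = 1440/60 ≈ 24.000 mg/L.
Before the 3rd dose, 2 doses have been given. Superposition: Cmin = C₀·(f + f²).
≈ 24.000 × (0.1250 + 0.0156) ≈ 24.000 × 0.1406 ≈ 3.374 mg/L.

3.4 mg/L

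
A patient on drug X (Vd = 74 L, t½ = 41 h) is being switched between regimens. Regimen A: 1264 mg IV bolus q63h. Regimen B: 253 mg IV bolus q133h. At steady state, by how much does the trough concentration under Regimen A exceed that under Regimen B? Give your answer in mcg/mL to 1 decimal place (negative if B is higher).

8.6 mcg/mL

Regimen A: f = (1/2)^(63/41) ≈ 0.3447; Cmin,ss = (1264/74)·f/(1−f) ≈ 8.985 mcg/mL.
Regimen B: f = (1/2)^(133/41) ≈ 0.1056; Cmin,ss = (253/74)·f/(1−f) ≈ 0.404 mcg/mL.
Difference ≈ 8.985 − 0.404 ≈ 8.581 mcg/mL.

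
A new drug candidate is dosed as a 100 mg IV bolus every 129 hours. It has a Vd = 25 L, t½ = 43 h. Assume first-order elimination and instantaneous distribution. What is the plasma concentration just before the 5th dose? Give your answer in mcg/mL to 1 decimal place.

0.6 mcg/mL

f = (1/2)^(τ/t½) = (1/2)^(129/43) ≈ 0.1250.
C₀ = D/Vd = 100/25 ≈ 4.000 mcg/mL.
Before the 5th dose, 4 doses have been given. Superposition: Cmin = C₀·(f + f² + … + f^4).
≈ 4.000 × (0.1250 + 0.0156 + 0.0020 + 0.0002) ≈ 4.000 × 0.1428 ≈ 0.571 mcg/mL.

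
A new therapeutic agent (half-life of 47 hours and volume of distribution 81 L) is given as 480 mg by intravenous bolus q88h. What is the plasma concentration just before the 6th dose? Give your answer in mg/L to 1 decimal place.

f = (1/2)^(τ/t½) = (1/2)^(88/47) ≈ 0.2731.
C₀ = D/Vd = 480/81 ≈ 5.926 mg/L.
Before the 6th dose, 5 doses have been given. Superposition: Cmin = C₀·(f + f² + … + f^5).
≈ 5.926 × (0.2731 + 0.0746 + 0.0204 + 0.0056 + 0.0015) ≈ 5.926 × 0.3752 ≈ 2.223 mg/L.

2.2 mg/L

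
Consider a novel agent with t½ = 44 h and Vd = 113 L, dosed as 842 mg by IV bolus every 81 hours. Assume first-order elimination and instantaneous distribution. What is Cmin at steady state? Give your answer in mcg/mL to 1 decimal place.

2.9 mcg/mL

τ/t½ = 81/44 ≈ 1.8409, so fraction remaining f = (1/2)^(81/44) ≈ 0.2791.
At steady state, accumulation factor R = 1/(1 − e^(−kτ)) ≈ 1.3872.
Each bolus raises the concentration by D/Vd = 842/113 ≈ 7.451 mcg/mL.
Steady-state peak Cmax,ss = C₀·R ≈ 7.451 × 1.3872 ≈ 10.336 mcg/mL.
Steady-state trough Cmin,ss = Cmax,ss·f ≈ 10.336 × 0.2791 ≈ 2.885 mcg/mL.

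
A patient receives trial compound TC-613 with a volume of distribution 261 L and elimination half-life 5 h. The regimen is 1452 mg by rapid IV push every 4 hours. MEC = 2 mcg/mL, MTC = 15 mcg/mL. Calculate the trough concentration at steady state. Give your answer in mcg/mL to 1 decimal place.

7.5 mcg/mL

Over one 4-h interval, 4/5 ≈ 0.8 half-lives elapse, leaving f ≈ 0.5743 of each dose.
Accumulation ratio R = 1/(1 − f) ≈ 1/0.4257 ≈ 2.3491.
Single-dose peak C₀ = D/Vd = 1452/261 ≈ 5.563 mcg/mL.
Steady-state peak Cmax,ss = C₀·R ≈ 5.563 × 2.3491 ≈ 13.068 mcg/mL.
One interval later, Cmin,ss = Cmax,ss·e^(−kτ) ≈ 13.068 × 0.5743 ≈ 7.505 mcg/mL.
Trough 7.5 mcg/mL vs MEC 2 mcg/mL: adequate.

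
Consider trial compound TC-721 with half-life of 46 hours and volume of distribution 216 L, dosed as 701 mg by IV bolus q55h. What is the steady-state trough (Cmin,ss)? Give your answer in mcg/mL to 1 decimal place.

2.5 mcg/mL

Over one 55-h interval, 55/46 ≈ 1.1957 half-lives elapse, leaving f ≈ 0.4366 of each dose.
Accumulation ratio R = 1/(1 − f) ≈ 1/0.5634 ≈ 1.7749.
Each bolus raises the concentration by D/Vd = 701/216 ≈ 3.245 mcg/mL.
Cmax,ss = C₀/(1 − f) ≈ 3.245/0.5634 ≈ 5.760 mcg/mL.
Steady-state trough Cmin,ss = Cmax,ss·f ≈ 5.760 × 0.4366 ≈ 2.515 mcg/mL.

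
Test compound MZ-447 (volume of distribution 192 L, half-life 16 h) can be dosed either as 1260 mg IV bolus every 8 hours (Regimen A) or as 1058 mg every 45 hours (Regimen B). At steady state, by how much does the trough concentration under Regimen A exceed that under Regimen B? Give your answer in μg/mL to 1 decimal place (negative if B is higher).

Regimen A: f = (1/2)^(8/16) ≈ 0.7071; Cmin,ss = (1260/192)·f/(1−f) ≈ 15.843 μg/mL.
Regimen B: f = (1/2)^(45/16) ≈ 0.1423; Cmin,ss = (1058/192)·f/(1−f) ≈ 0.914 μg/mL.
Difference ≈ 15.843 − 0.914 ≈ 14.929 μg/mL.

14.9 μg/mL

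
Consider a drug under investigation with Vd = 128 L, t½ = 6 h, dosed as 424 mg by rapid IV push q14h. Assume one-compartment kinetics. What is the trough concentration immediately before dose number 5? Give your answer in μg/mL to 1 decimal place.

f = (1/2)^(τ/t½) = (1/2)^(14/6) ≈ 0.1984.
C₀ = D/Vd = 424/128 ≈ 3.312 μg/mL.
Before the 5th dose, 4 doses have been given. Superposition: Cmin = C₀·(f + f² + … + f^4).
≈ 3.312 × (0.1984 + 0.0394 + 0.0078 + 0.0015) ≈ 3.312 × 0.2471 ≈ 0.818 μg/mL.

0.8 μg/mL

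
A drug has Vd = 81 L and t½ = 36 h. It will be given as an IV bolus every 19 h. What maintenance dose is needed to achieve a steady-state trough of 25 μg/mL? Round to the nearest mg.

τ/t½ = 19/36 ≈ 0.52778, so f = (1/2)^(19/36) ≈ 0.693622.
Cmin,ss = (D/Vd)·f/(1−f), so D = Cmin,ss·Vd·(1−f)/f.
D = 25 × 81 × (1−f)/f ≈ 25 × 81 × 0.44171 ≈ 894.46 mg.

894 mg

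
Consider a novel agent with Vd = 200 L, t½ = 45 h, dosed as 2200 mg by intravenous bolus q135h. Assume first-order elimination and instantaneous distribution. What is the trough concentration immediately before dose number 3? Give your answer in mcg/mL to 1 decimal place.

1.5 mcg/mL

f = (1/2)^(τ/t½) = (1/2)^(135/45) ≈ 0.1250.
C₀ = D/Vd = 2200/200 ≈ 11.000 mcg/mL.
Before the 3rd dose, 2 doses have been given. Superposition: Cmin = C₀·(f + f²).
≈ 11.000 × (0.1250 + 0.0156) ≈ 11.000 × 0.1406 ≈ 1.547 mcg/mL.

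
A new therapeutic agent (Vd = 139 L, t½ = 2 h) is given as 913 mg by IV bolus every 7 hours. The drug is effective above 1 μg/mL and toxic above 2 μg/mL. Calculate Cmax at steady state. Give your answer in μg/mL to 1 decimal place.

7.2 μg/mL

τ/t½ = 7/2 ≈ 3.5, so fraction remaining f = (1/2)^(7/2) ≈ 0.0884.
Accumulation ratio R = 1/(1 − f) ≈ 1/0.9116 ≈ 1.0970.
Single-dose peak C₀ = D/Vd = 913/139 ≈ 6.568 μg/mL.
Cmax,ss = C₀/(1 − f) ≈ 6.568/0.9116 ≈ 7.205 μg/mL.
Peak 7.2 μg/mL vs MTC 2 μg/mL: exceeds toxic threshold.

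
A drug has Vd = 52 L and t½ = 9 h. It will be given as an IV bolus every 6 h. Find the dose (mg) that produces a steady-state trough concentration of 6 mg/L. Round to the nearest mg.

τ/t½ = 6/9 ≈ 0.66667, so f = (1/2)^(6/9) ≈ 0.629961.
Cmin,ss = (D/Vd)·f/(1−f), so D = Cmin,ss·Vd·(1−f)/f.
D = 6 × 52 × (1−f)/f ≈ 6 × 52 × 0.58740 ≈ 183.27 mg.

183 mg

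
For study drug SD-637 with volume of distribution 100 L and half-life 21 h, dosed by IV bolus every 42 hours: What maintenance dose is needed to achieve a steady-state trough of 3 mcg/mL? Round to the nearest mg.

τ/t½ = 42/21 ≈ 2, so f = (1/2)^(42/21) ≈ 0.250000.
Cmin,ss = (D/Vd)·f/(1−f), so D = Cmin,ss·Vd·(1−f)/f.
D = 3 × 100 × (1−f)/f ≈ 3 × 100 × 3.00000 ≈ 900.00 mg.

900 mg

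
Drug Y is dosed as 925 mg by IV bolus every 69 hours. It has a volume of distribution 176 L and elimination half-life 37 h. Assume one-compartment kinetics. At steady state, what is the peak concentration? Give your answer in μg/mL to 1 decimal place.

7.2 μg/mL

Over one 69-h interval, 69/37 ≈ 1.8649 half-lives elapse, leaving f ≈ 0.2745 of each dose.
Accumulation ratio R = 1/(1 − f) ≈ 1/0.7255 ≈ 1.3784.
Single-dose peak C₀ = D/Vd = 925/176 ≈ 5.256 μg/mL.
Steady-state peak Cmax,ss = C₀·R ≈ 5.256 × 1.3784 ≈ 7.245 μg/mL.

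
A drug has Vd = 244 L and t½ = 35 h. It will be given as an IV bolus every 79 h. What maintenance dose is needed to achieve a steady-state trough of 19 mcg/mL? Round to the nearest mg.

τ/t½ = 79/35 ≈ 2.2571, so f = (1/2)^(79/35) ≈ 0.209186.
Cmin,ss = (D/Vd)·f/(1−f), so D = Cmin,ss·Vd·(1−f)/f.
D = 19 × 244 × (1−f)/f ≈ 19 × 244 × 3.78043 ≈ 17526.07 mg.

17526 mg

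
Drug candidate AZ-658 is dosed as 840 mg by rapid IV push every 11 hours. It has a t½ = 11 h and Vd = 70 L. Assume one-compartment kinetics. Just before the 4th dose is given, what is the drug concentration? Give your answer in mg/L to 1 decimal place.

f = (1/2)^(τ/t½) = (1/2)^(11/11) ≈ 0.5000.
C₀ = D/Vd = 840/70 ≈ 12.000 mg/L.
Before the 4th dose, 3 doses have been given. Superposition: Cmin = C₀·(f + f² + … + f^3).
≈ 12.000 × (0.5000 + 0.2500 + 0.1250) ≈ 12.000 × 0.8750 ≈ 10.500 mg/L.

10.5 mg/L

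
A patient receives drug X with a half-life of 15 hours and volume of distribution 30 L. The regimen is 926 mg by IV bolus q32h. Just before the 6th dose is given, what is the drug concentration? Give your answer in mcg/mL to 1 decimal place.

f = (1/2)^(τ/t½) = (1/2)^(32/15) ≈ 0.2279.
C₀ = D/Vd = 926/30 ≈ 30.867 mcg/mL.
Before the 6th dose, 5 doses have been given. Superposition: Cmin = C₀·(f + f² + … + f^5).
≈ 30.867 × (0.2279 + 0.0519 + 0.0118 + 0.0027 + 0.0006) ≈ 30.867 × 0.2949 ≈ 9.103 mcg/mL.

9.1 mcg/mL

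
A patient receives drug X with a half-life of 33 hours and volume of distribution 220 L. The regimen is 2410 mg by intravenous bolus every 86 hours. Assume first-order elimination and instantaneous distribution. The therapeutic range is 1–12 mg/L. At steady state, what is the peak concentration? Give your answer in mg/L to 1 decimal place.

13.1 mg/L

τ/t½ = 86/33 ≈ 2.6061, so fraction remaining f = (1/2)^(86/33) ≈ 0.1642.
Accumulation ratio R = 1/(1 − f) ≈ 1/0.8358 ≈ 1.1965.
Single-dose peak C₀ = D/Vd = 2410/220 ≈ 10.955 mg/L.
Steady-state peak Cmax,ss = C₀·R ≈ 10.955 × 1.1965 ≈ 13.108 mg/L.
Peak 13.1 mg/L vs MTC 12 mg/L: exceeds toxic threshold.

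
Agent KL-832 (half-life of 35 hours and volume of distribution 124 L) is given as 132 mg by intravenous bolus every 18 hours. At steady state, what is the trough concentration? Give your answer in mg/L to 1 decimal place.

2.5 mg/L

τ/t½ = 18/35 ≈ 0.51429, so fraction remaining f = (1/2)^(18/35) ≈ 0.7001.
Accumulation ratio R = 1/(1 − f) ≈ 1/0.2999 ≈ 3.3344.
Single-dose peak C₀ = D/Vd = 132/124 ≈ 1.065 mg/L.
Steady-state peak Cmax,ss = C₀·R ≈ 1.065 × 3.3344 ≈ 3.551 mg/L.
Steady-state trough Cmin,ss = Cmax,ss·f ≈ 3.551 × 0.7001 ≈ 2.486 mg/L.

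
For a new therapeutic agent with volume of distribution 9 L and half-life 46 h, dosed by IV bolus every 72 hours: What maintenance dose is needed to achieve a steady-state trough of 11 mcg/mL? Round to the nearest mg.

194 mg

τ/t½ = 72/46 ≈ 1.5652, so f = (1/2)^(72/46) ≈ 0.337927.
Cmin,ss = (D/Vd)·f/(1−f), so D = Cmin,ss·Vd·(1−f)/f.
D = 11 × 9 × (1−f)/f ≈ 11 × 9 × 1.95922 ≈ 193.96 mg.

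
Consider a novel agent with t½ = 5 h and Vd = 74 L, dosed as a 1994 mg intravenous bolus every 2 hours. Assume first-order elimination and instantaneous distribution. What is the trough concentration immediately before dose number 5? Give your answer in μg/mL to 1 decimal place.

f = (1/2)^(τ/t½) = (1/2)^(2/5) ≈ 0.7579.
C₀ = D/Vd = 1994/74 ≈ 26.946 μg/mL.
Before the 5th dose, 4 doses have been given. Superposition: Cmin = C₀·(f + f² + … + f^4).
≈ 26.946 × (0.7579 + 0.5744 + 0.4353 + 0.3299) ≈ 26.946 × 2.0975 ≈ 56.519 μg/mL.

56.5 μg/mL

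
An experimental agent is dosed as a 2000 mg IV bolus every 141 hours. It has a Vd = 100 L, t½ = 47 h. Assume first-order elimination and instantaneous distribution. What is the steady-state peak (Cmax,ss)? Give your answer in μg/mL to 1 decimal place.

22.9 μg/mL

τ = 141 h = 3 half-lives, so f = (1/2)^3 = 0.125.
Accumulation ratio R = 1/(1 − f) = 1/0.875 = 8/7.
Single-dose peak C₀ = D/Vd = 2000/100 = 20 μg/mL.
Steady-state peak Cmax,ss = C₀·R = 20 × 8/7 ≈ 22.857 μg/mL.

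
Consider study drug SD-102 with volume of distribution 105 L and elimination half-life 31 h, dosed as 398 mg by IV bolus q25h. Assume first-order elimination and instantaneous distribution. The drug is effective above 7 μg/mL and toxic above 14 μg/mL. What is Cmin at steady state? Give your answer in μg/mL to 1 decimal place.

τ/t½ = 25/31 ≈ 0.80645, so fraction remaining f = (1/2)^(25/31) ≈ 0.5718.
Single-dose peak C₀ = D/Vd = 398/105 ≈ 3.790 μg/mL.
Steady-state trough Cmin,ss = C₀·f/(1−f) ≈ 3.790 × 0.5718/0.4282 ≈ 5.061 μg/mL.
Trough 5.1 μg/mL vs MEC 7 μg/mL: subtherapeutic.

5.1 μg/mL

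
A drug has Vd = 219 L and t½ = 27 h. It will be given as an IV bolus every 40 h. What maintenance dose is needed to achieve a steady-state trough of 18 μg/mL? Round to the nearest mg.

7065 mg

τ/t½ = 40/27 ≈ 1.4815, so f = (1/2)^(40/27) ≈ 0.358121.
Cmin,ss = (D/Vd)·f/(1−f), so D = Cmin,ss·Vd·(1−f)/f.
D = 18 × 219 × (1−f)/f ≈ 18 × 219 × 1.79235 ≈ 7065.44 mg.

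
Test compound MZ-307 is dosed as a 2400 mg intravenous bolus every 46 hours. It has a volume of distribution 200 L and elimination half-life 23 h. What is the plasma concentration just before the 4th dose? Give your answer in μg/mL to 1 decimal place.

f = (1/2)^(τ/t½) = (1/2)^(46/23) ≈ 0.2500.
C₀ = D/Vd = 2400/200 ≈ 12.000 μg/mL.
Before the 4th dose, 3 doses have been given. Superposition: Cmin = C₀·(f + f² + … + f^3).
≈ 12.000 × (0.2500 + 0.0625 + 0.0156) ≈ 12.000 × 0.3281 ≈ 3.937 μg/mL.

3.9 μg/mL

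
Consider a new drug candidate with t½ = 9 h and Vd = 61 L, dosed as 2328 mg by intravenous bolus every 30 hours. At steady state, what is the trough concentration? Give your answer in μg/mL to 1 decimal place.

k = ln2/t½ = ln2/9 ≈ 0.077016 h⁻¹; fraction remaining f = e^(−kτ) = e^(−0.077016×30) ≈ 0.0992.
Accumulation ratio R = 1/(1 − f) ≈ 1/0.9008 ≈ 1.1101.
Single-dose peak C₀ = D/Vd = 2328/61 ≈ 38.164 μg/mL.
Cmax,ss = C₀/(1 − f) ≈ 38.164/0.9008 ≈ 42.367 μg/mL.
Steady-state trough Cmin,ss = Cmax,ss·f ≈ 42.367 × 0.0992 ≈ 4.203 μg/mL.

4.2 μg/mL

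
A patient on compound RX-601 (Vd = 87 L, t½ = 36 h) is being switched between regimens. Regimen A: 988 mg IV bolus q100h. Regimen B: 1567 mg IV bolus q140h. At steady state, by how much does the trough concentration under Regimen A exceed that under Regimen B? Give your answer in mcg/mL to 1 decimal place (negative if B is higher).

0.6 mcg/mL

Regimen A: f = (1/2)^(100/36) ≈ 0.1458; Cmin,ss = (988/87)·f/(1−f) ≈ 1.938 mcg/mL.
Regimen B: f = (1/2)^(140/36) ≈ 0.0675; Cmin,ss = (1567/87)·f/(1−f) ≈ 1.304 mcg/mL.
Difference ≈ 1.938 − 1.304 ≈ 0.634 mcg/mL.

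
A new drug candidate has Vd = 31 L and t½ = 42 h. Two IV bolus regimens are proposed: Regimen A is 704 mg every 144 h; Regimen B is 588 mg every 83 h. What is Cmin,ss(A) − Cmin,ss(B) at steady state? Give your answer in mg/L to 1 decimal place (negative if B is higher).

Regimen A: f = (1/2)^(144/42) ≈ 0.0929; Cmin,ss = (704/31)·f/(1−f) ≈ 2.326 mg/L.
Regimen B: f = (1/2)^(83/42) ≈ 0.2542; Cmin,ss = (588/31)·f/(1−f) ≈ 6.465 mg/L.
Difference ≈ 2.326 − 6.465 ≈ -4.139 mg/L.

-4.1 mg/L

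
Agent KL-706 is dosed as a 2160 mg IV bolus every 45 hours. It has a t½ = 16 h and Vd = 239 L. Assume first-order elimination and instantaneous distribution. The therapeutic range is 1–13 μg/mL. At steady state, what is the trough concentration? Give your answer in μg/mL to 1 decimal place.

1.5 μg/mL

k = ln2/t½ = ln2/16 ≈ 0.043322 h⁻¹; fraction remaining f = e^(−kτ) = e^(−0.043322×45) ≈ 0.1423.
Single-dose peak C₀ = D/Vd = 2160/239 ≈ 9.038 μg/mL.
Steady-state trough Cmin,ss = C₀·f/(1−f) ≈ 9.038 × 0.1423/0.8577 ≈ 1.499 μg/mL.
Trough 1.5 μg/mL vs MEC 1 μg/mL: adequate.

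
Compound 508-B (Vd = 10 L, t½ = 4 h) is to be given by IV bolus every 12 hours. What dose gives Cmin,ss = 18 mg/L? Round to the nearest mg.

1260 mg

τ/t½ = 12/4 ≈ 3, so f = (1/2)^(12/4) ≈ 0.125000.
Cmin,ss = (D/Vd)·f/(1−f), so D = Cmin,ss·Vd·(1−f)/f.
D = 18 × 10 × (1−f)/f ≈ 18 × 10 × 7.00000 ≈ 1260.00 mg.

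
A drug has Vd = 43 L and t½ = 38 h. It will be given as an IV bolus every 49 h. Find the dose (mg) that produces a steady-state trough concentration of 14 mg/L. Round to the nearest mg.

τ/t½ = 49/38 ≈ 1.2895, so f = (1/2)^(49/38) ≈ 0.409100.
Cmin,ss = (D/Vd)·f/(1−f), so D = Cmin,ss·Vd·(1−f)/f.
D = 14 × 43 × (1−f)/f ≈ 14 × 43 × 1.44439 ≈ 869.52 mg.

870 mg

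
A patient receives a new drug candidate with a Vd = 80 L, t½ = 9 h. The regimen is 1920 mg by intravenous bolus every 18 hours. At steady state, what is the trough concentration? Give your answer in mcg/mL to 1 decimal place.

The dosing interval is 2 half-lives, so f = 2^(−2) = 0.25.
Accumulation ratio R = 1/(1 − f) = 1/0.75 = 4/3.
Single-dose peak C₀ = D/Vd = 1920/80 = 24 mcg/mL.
Steady-state peak Cmax,ss = C₀·R = 24 × 4/3 ≈ 32.000 mcg/mL.
Steady-state trough Cmin,ss = Cmax,ss·f ≈ 32.000 × 0.25 ≈ 8.000 mcg/mL.

8.0 mcg/mL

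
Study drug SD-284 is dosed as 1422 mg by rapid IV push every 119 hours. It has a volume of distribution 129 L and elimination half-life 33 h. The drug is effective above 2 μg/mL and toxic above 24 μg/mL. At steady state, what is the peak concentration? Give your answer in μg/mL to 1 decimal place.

12.0 μg/mL

Over one 119-h interval, 119/33 ≈ 3.6061 half-lives elapse, leaving f ≈ 0.0821 of each dose.
At steady state, accumulation factor R = 1/(1 − e^(−kτ)) ≈ 1.0894.
Single-dose peak C₀ = D/Vd = 1422/129 ≈ 11.023 μg/mL.
Steady-state peak Cmax,ss = C₀·R ≈ 11.023 × 1.0894 ≈ 12.008 μg/mL.
Peak 12.0 μg/mL vs MTC 24 μg/mL: below toxic threshold.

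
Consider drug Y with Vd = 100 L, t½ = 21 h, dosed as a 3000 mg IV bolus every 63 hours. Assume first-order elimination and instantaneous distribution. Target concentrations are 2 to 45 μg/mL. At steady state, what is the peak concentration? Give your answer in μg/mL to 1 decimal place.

τ = 63 h = 3 half-lives, so f = (1/2)^3 = 0.125.
At steady state, R = 1/(1 − 0.125) = 8/7.
Single-dose peak C₀ = D/Vd = 3000/100 = 30 μg/mL.
Steady-state peak Cmax,ss = C₀·R = 30 × 8/7 ≈ 34.286 μg/mL.
Peak 34.3 μg/mL vs MTC 45 μg/mL: below toxic threshold.

34.3 μg/mL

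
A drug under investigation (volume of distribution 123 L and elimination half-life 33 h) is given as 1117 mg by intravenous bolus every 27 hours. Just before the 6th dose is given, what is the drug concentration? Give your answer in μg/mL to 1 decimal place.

f = (1/2)^(τ/t½) = (1/2)^(27/33) ≈ 0.5672.
C₀ = D/Vd = 1117/123 ≈ 9.081 μg/mL.
Before the 6th dose, 5 doses have been given. Superposition: Cmin = C₀·(f + f² + … + f^5).
≈ 9.081 × (0.5672 + 0.3217 + 0.1825 + 0.1035 + 0.0587) ≈ 9.081 × 1.2336 ≈ 11.202 μg/mL.

11.2 μg/mL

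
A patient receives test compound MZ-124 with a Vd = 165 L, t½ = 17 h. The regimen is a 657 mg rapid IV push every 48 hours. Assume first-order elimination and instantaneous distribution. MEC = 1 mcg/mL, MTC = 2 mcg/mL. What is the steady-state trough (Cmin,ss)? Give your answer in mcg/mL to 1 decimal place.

0.7 mcg/mL

Over one 48-h interval, 48/17 ≈ 2.8235 half-lives elapse, leaving f ≈ 0.1413 of each dose.
Single-dose peak C₀ = D/Vd = 657/165 ≈ 3.982 mcg/mL.
Steady-state trough Cmin,ss = C₀·f/(1−f) ≈ 3.982 × 0.1413/0.8587 ≈ 0.655 mcg/mL.
Trough 0.7 mcg/mL vs MEC 1 mcg/mL: subtherapeutic.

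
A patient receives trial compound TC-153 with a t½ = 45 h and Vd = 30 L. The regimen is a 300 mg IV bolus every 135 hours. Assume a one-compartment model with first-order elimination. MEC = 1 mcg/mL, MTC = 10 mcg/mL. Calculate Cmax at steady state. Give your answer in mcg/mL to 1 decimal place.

The dosing interval is 3 half-lives, so f = 2^(−3) = 0.125.
At steady state, R = 1/(1 − 0.125) = 8/7.
Single-dose peak C₀ = D/Vd = 300/30 = 10 mcg/mL.
Steady-state peak Cmax,ss = C₀·R = 10 × 8/7 ≈ 11.429 mcg/mL.
Peak 11.4 mcg/mL vs MTC 10 mcg/mL: exceeds toxic threshold.

11.4 mcg/mL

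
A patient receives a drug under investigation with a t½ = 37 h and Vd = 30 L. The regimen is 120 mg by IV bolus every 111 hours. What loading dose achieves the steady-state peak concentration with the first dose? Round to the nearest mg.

137 mg

f = (1/2)^(111/37) ≈ 0.125000; accumulation ratio R = 1/(1−f) ≈ 1.14286.
Loading dose to hit Cmax,ss on first dose: D_load = D_maint·R ≈ 120 × 1.14286 ≈ 137.14 mg.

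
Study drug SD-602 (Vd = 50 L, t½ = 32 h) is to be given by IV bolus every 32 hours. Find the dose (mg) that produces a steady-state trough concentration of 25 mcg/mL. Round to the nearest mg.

1250 mg

τ/t½ = 32/32 ≈ 1, so f = (1/2)^(32/32) ≈ 0.500000.
Cmin,ss = (D/Vd)·f/(1−f), so D = Cmin,ss·Vd·(1−f)/f.
D = 25 × 50 × (1−f)/f ≈ 25 × 50 × 1.00000 ≈ 1250.00 mg.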